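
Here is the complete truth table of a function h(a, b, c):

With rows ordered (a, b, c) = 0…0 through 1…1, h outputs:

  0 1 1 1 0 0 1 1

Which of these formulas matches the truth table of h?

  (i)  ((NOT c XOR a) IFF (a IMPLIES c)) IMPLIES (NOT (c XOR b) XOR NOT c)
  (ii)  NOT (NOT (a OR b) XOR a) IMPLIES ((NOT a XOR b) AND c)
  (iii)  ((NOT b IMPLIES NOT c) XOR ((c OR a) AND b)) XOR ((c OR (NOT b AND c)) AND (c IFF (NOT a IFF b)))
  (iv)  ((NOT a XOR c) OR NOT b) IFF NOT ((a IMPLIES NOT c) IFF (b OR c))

(ii) disagrees with h on (0,0,0) (formula → 1, table → 0); rule it out.
(iii) disagrees with h on (0,0,0) (formula → 1, table → 0); rule it out.
(iv) disagrees with h on (0,0,0) (formula → 1, table → 0); rule it out.
(i) is the remaining candidate, and it agrees with h on all 8 inputs.

i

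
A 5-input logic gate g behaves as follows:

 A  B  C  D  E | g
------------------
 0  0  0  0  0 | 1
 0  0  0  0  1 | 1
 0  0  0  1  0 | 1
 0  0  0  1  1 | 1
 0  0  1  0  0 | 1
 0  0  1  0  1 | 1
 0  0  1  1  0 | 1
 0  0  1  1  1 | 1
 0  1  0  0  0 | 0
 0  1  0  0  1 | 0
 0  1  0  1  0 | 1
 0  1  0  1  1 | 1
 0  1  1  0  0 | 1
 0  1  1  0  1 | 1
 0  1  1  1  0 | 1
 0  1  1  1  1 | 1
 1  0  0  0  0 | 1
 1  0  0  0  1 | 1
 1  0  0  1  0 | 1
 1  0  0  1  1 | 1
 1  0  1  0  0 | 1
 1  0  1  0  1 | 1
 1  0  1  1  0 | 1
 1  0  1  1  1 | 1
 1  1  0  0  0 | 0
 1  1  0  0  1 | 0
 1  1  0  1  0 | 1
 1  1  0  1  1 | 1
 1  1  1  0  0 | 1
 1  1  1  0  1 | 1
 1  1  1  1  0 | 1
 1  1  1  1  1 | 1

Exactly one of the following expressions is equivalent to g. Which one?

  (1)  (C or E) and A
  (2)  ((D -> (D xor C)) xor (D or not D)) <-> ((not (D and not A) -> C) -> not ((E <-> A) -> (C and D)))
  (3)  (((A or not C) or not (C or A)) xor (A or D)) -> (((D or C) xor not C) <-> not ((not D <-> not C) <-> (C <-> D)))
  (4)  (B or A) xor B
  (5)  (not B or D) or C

(1) disagrees with g on (0,0,0,0,0) (formula → 0, table → 1); rule it out.
(2) disagrees with g on (0,0,0,0,0) (formula → 0, table → 1); rule it out.
(3) disagrees with g on (0,0,0,0,0) (formula → 0, table → 1); rule it out.
(4) disagrees with g on (0,0,0,0,0) (formula → 0, table → 1); rule it out.
(5) is the remaining candidate, and it agrees with g on all 32 inputs.

5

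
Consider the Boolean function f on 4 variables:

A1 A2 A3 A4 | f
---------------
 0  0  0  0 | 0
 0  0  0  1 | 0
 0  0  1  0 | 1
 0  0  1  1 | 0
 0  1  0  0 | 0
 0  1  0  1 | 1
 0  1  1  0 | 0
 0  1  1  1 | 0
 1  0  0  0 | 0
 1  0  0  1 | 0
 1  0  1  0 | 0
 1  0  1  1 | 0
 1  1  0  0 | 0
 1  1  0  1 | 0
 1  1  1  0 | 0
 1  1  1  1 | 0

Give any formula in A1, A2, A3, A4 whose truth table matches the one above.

f(A1, A2, A3, A4) = (((NOT A1 AND NOT A2) AND A3) AND NOT A4) OR (((NOT A1 AND A2) AND NOT A3) AND A4)

f=1 on 2 inputs: (0,0,1,0), (0,1,0,1). Reading each as a conjunction of literals (¬A1·¬A2·A3·¬A4, ¬A1·A2·¬A3·A4) and taking the OR gives the canonical DNF.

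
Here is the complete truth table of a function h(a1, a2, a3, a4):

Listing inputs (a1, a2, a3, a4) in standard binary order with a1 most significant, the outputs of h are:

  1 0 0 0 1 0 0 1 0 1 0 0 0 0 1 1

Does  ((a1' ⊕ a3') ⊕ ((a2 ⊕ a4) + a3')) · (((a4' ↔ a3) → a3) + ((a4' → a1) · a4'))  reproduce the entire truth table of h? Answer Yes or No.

Check the formula against h row by row:
  a1=0, a2=0, a3=0, a4=0: formula gives 1, h = 1 ✓
  a1=0, a2=0, a3=0, a4=1: formula gives 0, h = 0 ✓
  a1=0, a2=0, a3=1, a4=0: formula gives 1, but h = 0 ✗
Row (0,0,1,0) is a counterexample, so the formula is not equivalent to h.

No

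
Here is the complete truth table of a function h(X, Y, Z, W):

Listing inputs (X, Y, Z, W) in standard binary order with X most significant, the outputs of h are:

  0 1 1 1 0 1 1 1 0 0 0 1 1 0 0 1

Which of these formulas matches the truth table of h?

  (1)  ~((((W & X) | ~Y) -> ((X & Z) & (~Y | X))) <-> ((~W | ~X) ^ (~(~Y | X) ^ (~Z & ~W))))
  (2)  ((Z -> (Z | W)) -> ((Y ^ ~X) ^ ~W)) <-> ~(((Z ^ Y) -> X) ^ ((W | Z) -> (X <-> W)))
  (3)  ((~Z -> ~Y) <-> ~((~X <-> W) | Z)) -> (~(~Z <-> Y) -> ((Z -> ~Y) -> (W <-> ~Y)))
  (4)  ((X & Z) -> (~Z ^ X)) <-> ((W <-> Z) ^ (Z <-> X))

1

(2): at (0,0,0,1) it gives 0, but h = 1 — eliminated.
(3): at (0,1,0,0) it gives 1, but h = 0 — eliminated.
(4): at (0,0,1,0) it gives 0, but h = 1 — eliminated.
(1) is the remaining candidate, and it agrees with h on all 16 inputs.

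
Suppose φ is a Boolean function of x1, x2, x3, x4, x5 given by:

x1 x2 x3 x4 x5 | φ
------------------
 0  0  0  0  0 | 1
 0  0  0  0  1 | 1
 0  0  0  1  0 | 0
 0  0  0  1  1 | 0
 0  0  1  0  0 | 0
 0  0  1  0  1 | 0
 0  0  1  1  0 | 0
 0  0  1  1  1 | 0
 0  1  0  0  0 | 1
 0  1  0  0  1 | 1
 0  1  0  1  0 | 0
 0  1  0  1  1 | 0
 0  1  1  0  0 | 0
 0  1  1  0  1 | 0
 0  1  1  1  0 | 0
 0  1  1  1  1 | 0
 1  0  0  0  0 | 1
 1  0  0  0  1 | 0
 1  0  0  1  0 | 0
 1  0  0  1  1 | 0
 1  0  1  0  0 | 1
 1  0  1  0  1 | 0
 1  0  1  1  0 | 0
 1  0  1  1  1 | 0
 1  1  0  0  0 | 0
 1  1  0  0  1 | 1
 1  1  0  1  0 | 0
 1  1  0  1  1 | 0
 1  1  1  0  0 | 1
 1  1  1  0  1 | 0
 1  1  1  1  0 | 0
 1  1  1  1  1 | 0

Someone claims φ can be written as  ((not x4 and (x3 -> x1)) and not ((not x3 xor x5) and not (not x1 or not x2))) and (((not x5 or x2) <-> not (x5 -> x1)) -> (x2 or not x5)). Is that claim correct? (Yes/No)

Test each input against both φ and the formula:
  x1=0, x2=0, x3=0, x4=0, x5=0: formula gives 1, φ = 1 ✓
  x1=0, x2=0, x3=0, x4=0, x5=1: formula gives 1, φ = 1 ✓
  x1=0, x2=0, x3=0, x4=1, x5=0: formula gives 0, φ = 0 ✓
  x1=0, x2=0, x3=0, x4=1, x5=1: formula gives 0, φ = 0 ✓
  … (the remaining 28 rows also agree.)
Every row agrees, so the formula is equivalent.

Yes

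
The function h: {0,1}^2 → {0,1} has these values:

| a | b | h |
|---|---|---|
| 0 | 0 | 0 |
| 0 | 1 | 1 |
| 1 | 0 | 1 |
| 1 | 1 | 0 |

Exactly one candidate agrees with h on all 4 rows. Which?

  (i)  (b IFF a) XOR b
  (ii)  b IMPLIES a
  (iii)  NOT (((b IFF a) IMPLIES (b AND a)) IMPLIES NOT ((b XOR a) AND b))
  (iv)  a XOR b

iv

(i) disagrees with h on (0,0) (formula → 1, table → 0); rule it out.
(ii) disagrees with h on (0,0) (formula → 1, table → 0); rule it out.
(iii) disagrees with h on (1,0) (formula → 0, table → 1); rule it out.
(iv) is the remaining candidate, and it agrees with h on all 4 inputs.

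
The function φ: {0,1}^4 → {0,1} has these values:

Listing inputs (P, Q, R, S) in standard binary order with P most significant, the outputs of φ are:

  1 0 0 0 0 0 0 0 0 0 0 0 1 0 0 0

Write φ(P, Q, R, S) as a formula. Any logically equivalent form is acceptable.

Collect the rows where φ=1 — (0,0,0,0), (1,1,0,0) — and write one minterm per row: ¬P·¬Q·¬R·¬S, P·Q·¬R·¬S. Their union (logical OR) reproduces the table exactly.

φ(P, Q, R, S) = (((~P & ~Q) & ~R) & ~S) | (((P & Q) & ~R) & ~S)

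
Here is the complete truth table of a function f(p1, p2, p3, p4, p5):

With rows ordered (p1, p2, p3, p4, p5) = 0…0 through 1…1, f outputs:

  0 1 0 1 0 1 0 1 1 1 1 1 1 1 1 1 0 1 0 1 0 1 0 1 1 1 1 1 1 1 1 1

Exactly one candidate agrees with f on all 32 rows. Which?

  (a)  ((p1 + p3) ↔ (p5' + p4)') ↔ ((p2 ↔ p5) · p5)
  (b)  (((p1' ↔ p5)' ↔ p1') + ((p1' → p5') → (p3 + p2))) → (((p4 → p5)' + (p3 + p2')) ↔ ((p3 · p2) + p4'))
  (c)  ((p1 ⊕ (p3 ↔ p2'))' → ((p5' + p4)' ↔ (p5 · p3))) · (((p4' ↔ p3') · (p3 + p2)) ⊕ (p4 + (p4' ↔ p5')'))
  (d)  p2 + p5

d

(a): at (0,0,0,1,1) it gives 0, but f = 1 — eliminated.
(b): at (0,0,0,0,0) it gives 1, but f = 0 — eliminated.
(c): at (0,0,0,0,1) it gives 0, but f = 1 — eliminated.
(d) is the remaining candidate, and it agrees with f on all 32 inputs.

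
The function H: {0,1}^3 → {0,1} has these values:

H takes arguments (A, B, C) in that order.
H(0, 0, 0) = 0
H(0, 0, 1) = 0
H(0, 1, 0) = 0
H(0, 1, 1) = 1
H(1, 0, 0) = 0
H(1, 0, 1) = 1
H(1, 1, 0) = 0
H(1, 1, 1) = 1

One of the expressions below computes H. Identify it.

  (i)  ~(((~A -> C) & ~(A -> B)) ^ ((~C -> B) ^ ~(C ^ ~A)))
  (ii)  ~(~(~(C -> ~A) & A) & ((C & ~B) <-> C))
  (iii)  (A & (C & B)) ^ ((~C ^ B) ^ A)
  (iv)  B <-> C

(i) fails at (0,0,0): the formula yields 1, H is 0.
(iii) fails at (0,0,0): the formula yields 1, H is 0.
(iv) fails at (0,0,0): the formula yields 1, H is 0.
That leaves (ii). Evaluating it on every row reproduces the table of H exactly.

ii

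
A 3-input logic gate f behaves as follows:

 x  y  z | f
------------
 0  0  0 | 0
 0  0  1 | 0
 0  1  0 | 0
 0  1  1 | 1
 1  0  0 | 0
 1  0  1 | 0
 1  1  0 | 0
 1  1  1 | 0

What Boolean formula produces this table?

f(x, y, z) = (¬x ∧ y) ∧ z

f is 1 on exactly one input, (0,1,1), whose minterm is ¬x·y·z. So f is just that conjunction.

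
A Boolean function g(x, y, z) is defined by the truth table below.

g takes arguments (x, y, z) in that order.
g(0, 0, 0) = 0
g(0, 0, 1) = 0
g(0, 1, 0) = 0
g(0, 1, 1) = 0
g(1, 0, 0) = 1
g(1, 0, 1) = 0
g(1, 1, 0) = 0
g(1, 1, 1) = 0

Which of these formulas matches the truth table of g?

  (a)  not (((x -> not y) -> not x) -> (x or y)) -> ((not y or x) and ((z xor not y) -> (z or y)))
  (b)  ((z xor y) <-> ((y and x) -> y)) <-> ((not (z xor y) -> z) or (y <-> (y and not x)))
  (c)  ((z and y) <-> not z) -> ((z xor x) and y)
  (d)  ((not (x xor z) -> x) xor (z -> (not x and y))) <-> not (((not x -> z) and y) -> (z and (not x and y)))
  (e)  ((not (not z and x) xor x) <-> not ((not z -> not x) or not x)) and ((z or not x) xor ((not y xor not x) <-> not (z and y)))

e

(a) fails at (0,0,1): the formula yields 1, g is 0.
(b) fails at (0,0,1): the formula yields 1, g is 0.
(c) fails at (0,0,0): the formula yields 1, g is 0.
(d) fails at (0,1,1): the formula yields 1, g is 0.
(e) is the remaining candidate, and it agrees with g on all 8 inputs.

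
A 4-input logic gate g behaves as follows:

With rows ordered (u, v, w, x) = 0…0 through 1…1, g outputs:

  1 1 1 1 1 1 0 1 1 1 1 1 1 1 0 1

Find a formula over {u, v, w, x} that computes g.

g is 0 on only 2 rows — (0,1,1,0), (1,1,1,0). Writing each as a minterm (¬u·v·w·¬x, u·v·w·¬x) and OR-ing them characterizes exactly where g=0, so g is the negation of that disjunction.

g(u, v, w, x) = NOT ((((NOT u AND v) AND w) AND NOT x) OR (((u AND v) AND w) AND NOT x))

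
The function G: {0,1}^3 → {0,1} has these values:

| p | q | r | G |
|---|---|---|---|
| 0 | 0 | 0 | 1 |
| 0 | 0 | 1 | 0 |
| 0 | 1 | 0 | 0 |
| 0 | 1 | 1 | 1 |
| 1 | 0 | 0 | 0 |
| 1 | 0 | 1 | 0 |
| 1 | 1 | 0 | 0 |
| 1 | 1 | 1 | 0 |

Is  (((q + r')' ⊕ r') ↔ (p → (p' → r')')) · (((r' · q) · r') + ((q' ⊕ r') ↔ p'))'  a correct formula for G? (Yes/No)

No

Evaluate (((q + r')' ⊕ r') ↔ (p → (p' → r')')) · (((r' · q) · r') + ((q' ⊕ r') ↔ p'))' on each row and compare to G:
  p=0, q=0, r=0: formula gives 1, G = 1 ✓
  p=0, q=0, r=1: formula gives 0, G = 0 ✓
  p=0, q=1, r=0: formula gives 0, G = 0 ✓
  p=0, q=1, r=1: formula gives 0, but G = 1 ✗
Row (0,1,1) is a counterexample, so the formula is not equivalent to G.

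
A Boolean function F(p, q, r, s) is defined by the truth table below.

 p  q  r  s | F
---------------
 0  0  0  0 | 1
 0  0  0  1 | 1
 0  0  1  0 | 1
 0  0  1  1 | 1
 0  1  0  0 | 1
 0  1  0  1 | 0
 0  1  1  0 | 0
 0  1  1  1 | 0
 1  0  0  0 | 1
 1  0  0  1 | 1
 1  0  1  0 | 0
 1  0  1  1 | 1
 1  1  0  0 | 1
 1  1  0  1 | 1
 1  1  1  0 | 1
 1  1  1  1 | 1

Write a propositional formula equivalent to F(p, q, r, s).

The 0-rows are (0,1,0,1), (0,1,1,0), (0,1,1,1), (1,0,1,0). Take each as a conjunction (¬p·q·¬r·s, ¬p·q·r·¬s, ¬p·q·r·s, p·¬q·r·¬s), form their disjunction, and complement — that gives a formula that is 1 everywhere F is.

F(p, q, r, s) = NOT ((((((NOT p AND q) AND NOT r) AND s) OR (((NOT p AND q) AND r) AND NOT s)) OR (((NOT p AND q) AND r) AND s)) OR (((p AND NOT q) AND r) AND NOT s))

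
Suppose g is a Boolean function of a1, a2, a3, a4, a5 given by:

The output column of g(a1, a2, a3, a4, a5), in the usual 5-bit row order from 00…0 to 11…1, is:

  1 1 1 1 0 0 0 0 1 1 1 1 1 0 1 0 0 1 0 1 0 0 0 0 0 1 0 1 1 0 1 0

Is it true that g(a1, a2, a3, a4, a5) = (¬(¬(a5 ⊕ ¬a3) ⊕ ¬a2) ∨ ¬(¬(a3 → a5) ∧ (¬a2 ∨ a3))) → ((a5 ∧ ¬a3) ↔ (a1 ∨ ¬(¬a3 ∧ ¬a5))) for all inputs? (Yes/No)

Test each input against both g and the formula:
  a1=0, a2=0, a3=0, a4=0, a5=0: formula gives 1, g = 1 ✓
  a1=0, a2=0, a3=0, a4=0, a5=1: formula gives 1, g = 1 ✓
  a1=0, a2=0, a3=0, a4=1, a5=0: formula gives 1, g = 1 ✓
  a1=0, a2=0, a3=0, a4=1, a5=1: formula gives 1, g = 1 ✓
  …and likewise for the remaining 28 rows.
Every row agrees, so the formula is equivalent.

Yes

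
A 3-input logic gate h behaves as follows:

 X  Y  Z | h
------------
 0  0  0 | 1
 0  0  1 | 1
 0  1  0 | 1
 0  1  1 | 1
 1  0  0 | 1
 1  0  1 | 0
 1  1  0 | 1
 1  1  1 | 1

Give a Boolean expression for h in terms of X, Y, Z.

Only row (1,0,1) gives 0. So h is 1 everywhere except there — the complement of the minterm X·¬Y·Z.

h(X, Y, Z) = ((X · Y') · Z)'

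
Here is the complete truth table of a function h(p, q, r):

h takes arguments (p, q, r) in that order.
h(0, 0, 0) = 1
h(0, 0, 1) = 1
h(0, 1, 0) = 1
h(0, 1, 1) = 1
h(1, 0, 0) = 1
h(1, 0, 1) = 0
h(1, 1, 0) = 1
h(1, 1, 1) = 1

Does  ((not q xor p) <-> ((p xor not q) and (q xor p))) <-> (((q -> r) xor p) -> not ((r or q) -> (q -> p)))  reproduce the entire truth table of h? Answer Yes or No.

Test each input against both h and the formula:
  p=0, q=0, r=0: formula gives 1, h = 1 ✓
  p=0, q=0, r=1: formula gives 1, h = 1 ✓
  p=0, q=1, r=0: formula gives 1, h = 1 ✓
  p=0, q=1, r=1: formula gives 1, h = 1 ✓
  p=1, q=0, r=0: formula gives 1, h = 1 ✓
  p=1, q=0, r=1: formula gives 1, but h = 0 ✗
Since they disagree at (1,0,1), the expression is not a correct formula for h.

No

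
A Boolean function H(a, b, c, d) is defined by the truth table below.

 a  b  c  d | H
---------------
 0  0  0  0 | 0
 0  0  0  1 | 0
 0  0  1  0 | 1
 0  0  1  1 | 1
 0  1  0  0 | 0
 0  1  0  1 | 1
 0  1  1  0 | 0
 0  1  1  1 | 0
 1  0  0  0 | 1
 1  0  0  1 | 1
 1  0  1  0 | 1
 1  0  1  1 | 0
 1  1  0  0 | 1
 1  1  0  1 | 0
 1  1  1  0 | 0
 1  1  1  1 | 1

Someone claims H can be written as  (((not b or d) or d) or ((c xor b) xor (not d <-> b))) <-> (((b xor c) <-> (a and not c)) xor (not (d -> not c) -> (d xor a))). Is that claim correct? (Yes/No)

Evaluate (((not b or d) or d) or ((c xor b) xor (not d <-> b))) <-> (((b xor c) <-> (a and not c)) xor (not (d -> not c) -> (d xor a))) on each row and compare to H:
  a=0, b=0, c=0, d=0: formula gives 0, H = 0 ✓
  a=0, b=0, c=0, d=1: formula gives 0, H = 0 ✓
  a=0, b=0, c=1, d=0: formula gives 1, H = 1 ✓
  a=0, b=0, c=1, d=1: formula gives 1, H = 1 ✓
  …and likewise for the remaining 12 rows.
No disagreement on any input; they are logically equivalent.

Yes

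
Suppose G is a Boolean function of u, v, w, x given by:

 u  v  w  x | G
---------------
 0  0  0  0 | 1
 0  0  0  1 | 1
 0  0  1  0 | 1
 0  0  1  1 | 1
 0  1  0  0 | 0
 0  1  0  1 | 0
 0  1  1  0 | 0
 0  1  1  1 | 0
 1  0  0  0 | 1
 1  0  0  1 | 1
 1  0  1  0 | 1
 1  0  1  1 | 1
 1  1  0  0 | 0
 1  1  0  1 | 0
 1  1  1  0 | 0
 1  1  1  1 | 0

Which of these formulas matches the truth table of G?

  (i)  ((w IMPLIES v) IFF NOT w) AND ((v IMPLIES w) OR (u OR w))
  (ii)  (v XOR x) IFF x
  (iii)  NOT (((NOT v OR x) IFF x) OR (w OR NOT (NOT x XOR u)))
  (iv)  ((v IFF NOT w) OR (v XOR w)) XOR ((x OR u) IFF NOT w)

ii

(i) disagrees with G on (1,1,0,0) (formula → 1, table → 0); rule it out.
(iii) disagrees with G on (0,0,0,1) (formula → 0, table → 1); rule it out.
(iv) disagrees with G on (0,0,0,0) (formula → 0, table → 1); rule it out.
(ii) is the remaining candidate, and it agrees with G on all 16 inputs.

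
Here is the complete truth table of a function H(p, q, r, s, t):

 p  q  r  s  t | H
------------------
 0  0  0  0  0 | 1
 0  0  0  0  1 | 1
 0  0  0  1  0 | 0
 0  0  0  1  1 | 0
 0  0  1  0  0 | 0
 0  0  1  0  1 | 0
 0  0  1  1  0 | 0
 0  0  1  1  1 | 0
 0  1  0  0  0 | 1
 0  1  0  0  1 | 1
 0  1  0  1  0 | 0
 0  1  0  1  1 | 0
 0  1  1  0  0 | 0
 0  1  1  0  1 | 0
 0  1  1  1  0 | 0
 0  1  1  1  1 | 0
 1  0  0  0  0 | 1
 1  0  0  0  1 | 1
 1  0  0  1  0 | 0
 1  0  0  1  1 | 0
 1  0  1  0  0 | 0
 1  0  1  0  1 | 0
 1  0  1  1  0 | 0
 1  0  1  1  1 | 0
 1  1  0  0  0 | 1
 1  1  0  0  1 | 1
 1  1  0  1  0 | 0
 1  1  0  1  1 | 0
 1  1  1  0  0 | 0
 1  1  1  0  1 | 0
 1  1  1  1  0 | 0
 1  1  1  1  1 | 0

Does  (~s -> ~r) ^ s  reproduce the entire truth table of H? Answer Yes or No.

Yes

Test each input against both H and the formula:
  p=0, q=0, r=0, s=0, t=0: formula gives 1, H = 1 ✓
  p=0, q=0, r=0, s=0, t=1: formula gives 1, H = 1 ✓
  p=0, q=0, r=0, s=1, t=0: formula gives 0, H = 0 ✓
  p=0, q=0, r=0, s=1, t=1: formula gives 0, H = 0 ✓
  …and likewise for the remaining 28 rows.
No disagreement on any input; they are logically equivalent.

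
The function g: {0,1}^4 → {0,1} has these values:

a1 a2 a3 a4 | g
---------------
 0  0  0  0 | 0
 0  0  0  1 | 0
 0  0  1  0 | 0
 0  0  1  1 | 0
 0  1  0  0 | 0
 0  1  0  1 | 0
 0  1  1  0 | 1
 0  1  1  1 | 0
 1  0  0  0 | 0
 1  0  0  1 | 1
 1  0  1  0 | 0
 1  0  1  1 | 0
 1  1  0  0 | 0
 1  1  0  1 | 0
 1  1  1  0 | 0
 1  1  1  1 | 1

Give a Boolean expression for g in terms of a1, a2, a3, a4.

The 1-rows are (0,1,1,0), (1,0,0,1), (1,1,1,1). Each contributes one minterm — ¬a1·a2·a3·¬a4; a1·¬a2·¬a3·a4; a1·a2·a3·a4 — and their disjunction is a sum-of-products form of g.

g(a1, a2, a3, a4) = ((((not a1 and a2) and a3) and not a4) or (((a1 and not a2) and not a3) and a4)) or (((a1 and a2) and a3) and a4)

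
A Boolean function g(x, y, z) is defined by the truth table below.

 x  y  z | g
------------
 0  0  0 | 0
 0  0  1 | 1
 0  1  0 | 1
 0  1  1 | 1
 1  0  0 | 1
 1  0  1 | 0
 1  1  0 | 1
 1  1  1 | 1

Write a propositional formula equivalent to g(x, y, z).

g(x, y, z) = (((x' · y') · z') + ((x · y') · z))'

There are just 2 zero rows: (0,0,0), (1,0,1). Their minterms are ¬x·¬y·¬z, x·¬y·z; the OR of those covers precisely the 0-outputs, and negating it yields g.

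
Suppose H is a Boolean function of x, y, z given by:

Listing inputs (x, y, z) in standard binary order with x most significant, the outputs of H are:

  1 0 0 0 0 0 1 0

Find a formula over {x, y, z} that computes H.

H(x, y, z) = ((not x and not y) and not z) or ((x and y) and not z)

The 1-rows are (0,0,0), (1,1,0). Each contributes one minterm — ¬x·¬y·¬z; x·y·¬z — and their disjunction is a sum-of-products form of H.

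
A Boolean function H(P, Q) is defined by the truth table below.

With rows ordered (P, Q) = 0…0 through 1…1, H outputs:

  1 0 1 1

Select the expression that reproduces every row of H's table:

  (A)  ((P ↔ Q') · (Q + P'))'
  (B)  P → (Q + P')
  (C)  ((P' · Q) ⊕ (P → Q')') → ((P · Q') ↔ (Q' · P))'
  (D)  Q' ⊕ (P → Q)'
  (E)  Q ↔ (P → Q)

A

(B) fails at (0,1): the formula yields 1, H is 0.
(C) fails at (1,1): the formula yields 0, H is 1.
(D) fails at (1,0): the formula yields 0, H is 1.
(E) fails at (0,0): the formula yields 0, H is 1.
Only (A) survives; checking it on all 4 rows confirms it matches H.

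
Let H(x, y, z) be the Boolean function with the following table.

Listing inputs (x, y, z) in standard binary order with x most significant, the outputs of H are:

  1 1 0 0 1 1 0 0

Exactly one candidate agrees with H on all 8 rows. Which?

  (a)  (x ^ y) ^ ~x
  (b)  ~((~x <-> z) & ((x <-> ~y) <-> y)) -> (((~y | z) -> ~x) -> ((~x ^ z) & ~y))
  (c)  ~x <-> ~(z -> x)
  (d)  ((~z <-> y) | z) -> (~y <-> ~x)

a

(b): at (0,1,1) it gives 1, but H = 0 — eliminated.
(c): at (0,0,0) it gives 0, but H = 1 — eliminated.
(d): at (1,0,1) it gives 0, but H = 1 — eliminated.
(a) is the remaining candidate, and it agrees with H on all 8 inputs.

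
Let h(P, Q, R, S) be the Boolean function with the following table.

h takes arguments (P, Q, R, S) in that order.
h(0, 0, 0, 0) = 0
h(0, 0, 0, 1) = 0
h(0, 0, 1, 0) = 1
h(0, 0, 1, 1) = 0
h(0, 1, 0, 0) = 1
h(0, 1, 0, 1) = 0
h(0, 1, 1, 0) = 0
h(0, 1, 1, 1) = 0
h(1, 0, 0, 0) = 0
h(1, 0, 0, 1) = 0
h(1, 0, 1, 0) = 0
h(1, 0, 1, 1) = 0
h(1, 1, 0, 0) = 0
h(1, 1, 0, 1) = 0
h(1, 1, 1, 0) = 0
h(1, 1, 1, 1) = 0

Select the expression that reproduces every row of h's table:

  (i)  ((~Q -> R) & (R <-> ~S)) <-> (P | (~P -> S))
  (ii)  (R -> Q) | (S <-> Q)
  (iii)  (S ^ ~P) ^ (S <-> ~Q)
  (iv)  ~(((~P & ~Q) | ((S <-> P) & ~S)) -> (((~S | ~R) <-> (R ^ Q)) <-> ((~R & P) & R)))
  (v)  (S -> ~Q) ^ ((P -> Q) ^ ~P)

iv

(i) fails at (0,0,0,0): the formula yields 1, h is 0.
(ii) fails at (0,0,0,0): the formula yields 1, h is 0.
(iii) fails at (0,0,0,0): the formula yields 1, h is 0.
(v) fails at (0,0,0,0): the formula yields 1, h is 0.
That leaves (iv). Evaluating it on every row reproduces the table of h exactly.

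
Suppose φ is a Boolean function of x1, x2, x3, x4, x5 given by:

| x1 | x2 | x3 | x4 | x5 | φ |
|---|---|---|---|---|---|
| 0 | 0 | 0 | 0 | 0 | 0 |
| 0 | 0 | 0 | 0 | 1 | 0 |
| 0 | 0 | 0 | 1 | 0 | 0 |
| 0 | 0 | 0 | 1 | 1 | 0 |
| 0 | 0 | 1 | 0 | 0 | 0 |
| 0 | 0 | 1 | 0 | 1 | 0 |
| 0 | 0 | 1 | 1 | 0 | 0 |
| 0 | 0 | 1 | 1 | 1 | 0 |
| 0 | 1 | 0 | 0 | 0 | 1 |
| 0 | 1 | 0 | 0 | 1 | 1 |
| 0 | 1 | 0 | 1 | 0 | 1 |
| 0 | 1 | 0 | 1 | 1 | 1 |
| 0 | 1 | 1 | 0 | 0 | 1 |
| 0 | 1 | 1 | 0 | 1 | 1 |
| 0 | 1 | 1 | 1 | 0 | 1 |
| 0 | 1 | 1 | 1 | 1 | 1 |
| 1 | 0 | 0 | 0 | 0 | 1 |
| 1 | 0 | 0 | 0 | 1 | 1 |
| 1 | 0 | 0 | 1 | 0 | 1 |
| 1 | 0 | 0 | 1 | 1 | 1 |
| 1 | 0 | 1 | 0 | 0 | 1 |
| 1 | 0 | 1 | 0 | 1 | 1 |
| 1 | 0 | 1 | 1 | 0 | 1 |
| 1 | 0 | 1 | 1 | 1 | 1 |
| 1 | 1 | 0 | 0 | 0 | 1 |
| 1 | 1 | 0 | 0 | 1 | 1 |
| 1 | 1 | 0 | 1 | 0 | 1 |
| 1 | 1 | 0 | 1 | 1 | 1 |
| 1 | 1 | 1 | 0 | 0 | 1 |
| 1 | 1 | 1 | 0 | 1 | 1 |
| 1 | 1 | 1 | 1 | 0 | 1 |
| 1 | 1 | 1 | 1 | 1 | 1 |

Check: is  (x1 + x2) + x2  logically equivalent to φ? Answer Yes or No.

Test each input against both φ and the formula:
  x1=0, x2=0, x3=0, x4=0, x5=0: formula gives 0, φ = 0 ✓
  x1=0, x2=0, x3=0, x4=0, x5=1: formula gives 0, φ = 0 ✓
  x1=0, x2=0, x3=0, x4=1, x5=0: formula gives 0, φ = 0 ✓
  x1=0, x2=0, x3=0, x4=1, x5=1: formula gives 0, φ = 0 ✓
  … (the remaining 28 rows also agree.)
Every row agrees, so the formula is equivalent.

Yes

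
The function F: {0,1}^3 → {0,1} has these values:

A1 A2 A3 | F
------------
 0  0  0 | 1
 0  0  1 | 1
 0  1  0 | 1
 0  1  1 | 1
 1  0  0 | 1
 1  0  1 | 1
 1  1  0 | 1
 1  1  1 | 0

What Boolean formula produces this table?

F(A1, A2, A3) = ~((A1 & A2) & A3)

The output is 0 only when every input is 1 — NAND of all inputs.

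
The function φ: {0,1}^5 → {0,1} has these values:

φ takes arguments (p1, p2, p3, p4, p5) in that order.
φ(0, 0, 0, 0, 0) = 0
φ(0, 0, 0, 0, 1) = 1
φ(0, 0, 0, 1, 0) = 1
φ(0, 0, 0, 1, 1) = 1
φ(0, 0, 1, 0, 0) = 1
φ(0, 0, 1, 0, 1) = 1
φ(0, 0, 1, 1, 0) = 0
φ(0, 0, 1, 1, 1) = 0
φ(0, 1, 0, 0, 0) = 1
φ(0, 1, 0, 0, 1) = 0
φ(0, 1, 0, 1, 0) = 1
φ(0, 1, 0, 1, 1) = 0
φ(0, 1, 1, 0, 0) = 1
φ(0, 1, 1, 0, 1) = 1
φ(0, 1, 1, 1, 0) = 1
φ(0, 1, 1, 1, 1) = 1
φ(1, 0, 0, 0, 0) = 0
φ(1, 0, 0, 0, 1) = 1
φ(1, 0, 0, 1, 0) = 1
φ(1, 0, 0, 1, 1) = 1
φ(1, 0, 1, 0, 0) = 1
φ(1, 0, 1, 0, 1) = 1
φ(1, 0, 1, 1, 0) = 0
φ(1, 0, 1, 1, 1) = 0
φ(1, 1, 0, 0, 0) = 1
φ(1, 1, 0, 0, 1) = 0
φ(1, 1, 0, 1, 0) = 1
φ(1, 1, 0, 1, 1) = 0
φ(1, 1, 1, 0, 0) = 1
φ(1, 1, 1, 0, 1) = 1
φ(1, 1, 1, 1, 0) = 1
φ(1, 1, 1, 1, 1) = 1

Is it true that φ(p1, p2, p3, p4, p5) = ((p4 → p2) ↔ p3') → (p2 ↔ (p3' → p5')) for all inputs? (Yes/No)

Yes

Evaluate ((p4 → p2) ↔ p3') → (p2 ↔ (p3' → p5')) on each row and compare to φ:
  p1=0, p2=0, p3=0, p4=0, p5=0: formula gives 0, φ = 0 ✓
  p1=0, p2=0, p3=0, p4=0, p5=1: formula gives 1, φ = 1 ✓
  p1=0, p2=0, p3=0, p4=1, p5=0: formula gives 1, φ = 1 ✓
  p1=0, p2=0, p3=0, p4=1, p5=1: formula gives 1, φ = 1 ✓
  …and likewise for the remaining 28 rows.
No disagreement on any input; they are logically equivalent.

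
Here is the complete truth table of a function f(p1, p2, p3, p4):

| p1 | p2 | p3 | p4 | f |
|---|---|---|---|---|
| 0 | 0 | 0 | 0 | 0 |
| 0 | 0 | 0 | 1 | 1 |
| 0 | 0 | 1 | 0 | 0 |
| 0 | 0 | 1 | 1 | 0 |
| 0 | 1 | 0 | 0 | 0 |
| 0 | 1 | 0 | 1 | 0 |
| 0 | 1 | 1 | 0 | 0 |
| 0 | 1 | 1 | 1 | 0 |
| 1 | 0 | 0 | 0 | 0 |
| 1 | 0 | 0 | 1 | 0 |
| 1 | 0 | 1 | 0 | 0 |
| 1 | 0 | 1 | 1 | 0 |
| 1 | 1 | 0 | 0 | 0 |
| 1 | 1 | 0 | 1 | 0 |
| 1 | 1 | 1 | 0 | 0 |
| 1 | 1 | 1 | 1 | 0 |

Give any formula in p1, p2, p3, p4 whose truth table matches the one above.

f is 1 on exactly one input, (0,0,0,1), whose minterm is ¬p1·¬p2·¬p3·p4. So f is just that conjunction.

f(p1, p2, p3, p4) = ((p1' · p2') · p3') · p4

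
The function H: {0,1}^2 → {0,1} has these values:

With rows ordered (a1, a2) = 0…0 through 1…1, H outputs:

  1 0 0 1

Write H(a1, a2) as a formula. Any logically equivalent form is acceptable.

The output is 1 exactly when an even number of inputs are 1 — the complement of 2-way XOR.

H(a1, a2) = ~(a1 ^ a2)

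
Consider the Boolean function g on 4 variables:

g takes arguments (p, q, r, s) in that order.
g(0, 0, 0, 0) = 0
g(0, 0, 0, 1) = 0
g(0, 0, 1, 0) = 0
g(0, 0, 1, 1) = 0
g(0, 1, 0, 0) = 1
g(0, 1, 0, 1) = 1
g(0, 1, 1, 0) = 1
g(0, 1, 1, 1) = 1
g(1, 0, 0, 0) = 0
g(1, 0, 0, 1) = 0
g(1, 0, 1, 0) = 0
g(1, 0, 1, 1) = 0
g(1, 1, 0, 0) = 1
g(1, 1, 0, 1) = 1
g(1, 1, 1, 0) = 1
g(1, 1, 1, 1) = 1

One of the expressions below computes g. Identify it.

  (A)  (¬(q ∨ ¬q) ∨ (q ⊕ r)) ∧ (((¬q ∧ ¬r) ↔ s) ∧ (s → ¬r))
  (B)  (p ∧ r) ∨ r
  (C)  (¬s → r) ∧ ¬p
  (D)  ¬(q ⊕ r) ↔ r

D

(A): at (0,0,1,0) it gives 1, but g = 0 — eliminated.
(B): at (0,0,1,0) it gives 1, but g = 0 — eliminated.
(C): at (0,0,0,1) it gives 1, but g = 0 — eliminated.
That leaves (D). Evaluating it on every row reproduces the table of g exactly.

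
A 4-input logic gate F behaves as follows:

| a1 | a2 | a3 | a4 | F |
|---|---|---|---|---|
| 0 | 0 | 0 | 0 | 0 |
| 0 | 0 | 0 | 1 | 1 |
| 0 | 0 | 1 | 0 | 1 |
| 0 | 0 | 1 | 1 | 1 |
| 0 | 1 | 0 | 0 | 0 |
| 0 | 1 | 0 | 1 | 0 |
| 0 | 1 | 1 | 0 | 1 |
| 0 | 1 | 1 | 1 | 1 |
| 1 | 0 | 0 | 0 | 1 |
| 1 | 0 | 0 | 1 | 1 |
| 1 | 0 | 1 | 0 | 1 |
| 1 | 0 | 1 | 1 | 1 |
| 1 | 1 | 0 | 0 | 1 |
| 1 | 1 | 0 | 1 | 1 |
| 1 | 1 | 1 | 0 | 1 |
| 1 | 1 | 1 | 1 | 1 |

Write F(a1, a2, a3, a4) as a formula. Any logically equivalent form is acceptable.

F(a1, a2, a3, a4) = not (((((not a1 and not a2) and not a3) and not a4) or (((not a1 and a2) and not a3) and not a4)) or (((not a1 and a2) and not a3) and a4))

The 0-rows are (0,0,0,0), (0,1,0,0), (0,1,0,1). Take each as a conjunction (¬a1·¬a2·¬a3·¬a4, ¬a1·a2·¬a3·¬a4, ¬a1·a2·¬a3·a4), form their disjunction, and complement — that gives a formula that is 1 everywhere F is.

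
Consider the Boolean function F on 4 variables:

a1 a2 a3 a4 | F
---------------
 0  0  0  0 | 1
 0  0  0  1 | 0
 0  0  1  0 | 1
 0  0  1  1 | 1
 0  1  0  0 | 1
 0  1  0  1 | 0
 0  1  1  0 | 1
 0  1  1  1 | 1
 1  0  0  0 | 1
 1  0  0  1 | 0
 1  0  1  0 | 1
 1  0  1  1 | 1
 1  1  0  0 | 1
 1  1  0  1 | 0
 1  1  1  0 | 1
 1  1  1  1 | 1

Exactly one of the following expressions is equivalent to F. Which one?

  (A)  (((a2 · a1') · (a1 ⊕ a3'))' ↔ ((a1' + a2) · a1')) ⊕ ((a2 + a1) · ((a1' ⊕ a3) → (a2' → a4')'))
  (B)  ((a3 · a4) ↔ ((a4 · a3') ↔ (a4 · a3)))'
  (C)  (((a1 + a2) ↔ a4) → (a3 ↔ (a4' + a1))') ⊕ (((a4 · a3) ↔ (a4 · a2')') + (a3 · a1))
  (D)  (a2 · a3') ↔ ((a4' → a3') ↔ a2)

(A) disagrees with F on (0,0,0,1) (formula → 1, table → 0); rule it out.
(C) disagrees with F on (0,0,1,0) (formula → 0, table → 1); rule it out.
(D) disagrees with F on (0,0,0,1) (formula → 1, table → 0); rule it out.
(B) is the remaining candidate, and it agrees with F on all 16 inputs.

B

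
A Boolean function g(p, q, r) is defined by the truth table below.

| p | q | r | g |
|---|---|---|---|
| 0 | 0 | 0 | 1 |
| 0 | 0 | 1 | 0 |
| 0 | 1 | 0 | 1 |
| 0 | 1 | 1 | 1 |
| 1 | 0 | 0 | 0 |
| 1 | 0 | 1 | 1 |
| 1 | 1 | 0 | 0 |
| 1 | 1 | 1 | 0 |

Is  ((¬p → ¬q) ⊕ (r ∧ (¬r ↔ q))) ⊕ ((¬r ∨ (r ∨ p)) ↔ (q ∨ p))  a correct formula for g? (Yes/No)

Check the formula against g row by row:
  p=0, q=0, r=0: formula gives 1, g = 1 ✓
  p=0, q=0, r=1: formula gives 0, g = 0 ✓
  p=0, q=1, r=0: formula gives 1, g = 1 ✓
  p=0, q=1, r=1: formula gives 1, g = 1 ✓
  p=1, q=0, r=0: formula gives 0, g = 0 ✓
  … (the remaining 3 rows also agree.)
Every row agrees, so the formula is equivalent.

Yes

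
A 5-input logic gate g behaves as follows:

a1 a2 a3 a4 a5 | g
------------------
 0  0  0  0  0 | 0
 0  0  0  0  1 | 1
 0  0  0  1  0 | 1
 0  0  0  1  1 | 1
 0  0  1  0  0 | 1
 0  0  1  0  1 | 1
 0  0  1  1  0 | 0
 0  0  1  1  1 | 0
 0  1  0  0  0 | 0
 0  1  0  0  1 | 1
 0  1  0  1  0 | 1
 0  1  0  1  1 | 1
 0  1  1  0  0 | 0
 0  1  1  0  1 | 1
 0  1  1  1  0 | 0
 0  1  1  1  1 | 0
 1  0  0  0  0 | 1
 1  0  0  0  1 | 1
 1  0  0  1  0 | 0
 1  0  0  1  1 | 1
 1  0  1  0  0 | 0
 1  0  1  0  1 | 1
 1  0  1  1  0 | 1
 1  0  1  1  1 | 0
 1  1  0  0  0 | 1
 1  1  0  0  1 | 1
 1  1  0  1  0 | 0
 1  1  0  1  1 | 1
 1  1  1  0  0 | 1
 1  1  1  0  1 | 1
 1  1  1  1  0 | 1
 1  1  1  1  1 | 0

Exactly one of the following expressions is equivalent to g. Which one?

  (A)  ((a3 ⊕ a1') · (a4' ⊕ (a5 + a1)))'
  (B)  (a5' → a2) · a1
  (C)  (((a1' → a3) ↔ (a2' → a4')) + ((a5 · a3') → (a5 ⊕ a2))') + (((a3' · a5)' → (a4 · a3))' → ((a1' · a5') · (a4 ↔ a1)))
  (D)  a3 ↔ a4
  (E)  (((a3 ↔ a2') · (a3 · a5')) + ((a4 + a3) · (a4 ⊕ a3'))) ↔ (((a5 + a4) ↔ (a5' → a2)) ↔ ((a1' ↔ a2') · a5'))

(A) fails at (0,0,0,1,1): the formula yields 0, g is 1.
(B) fails at (0,0,0,0,1): the formula yields 0, g is 1.
(C) fails at (0,0,0,0,0): the formula yields 1, g is 0.
(D) fails at (0,0,0,0,0): the formula yields 1, g is 0.
That leaves (E). Evaluating it on every row reproduces the table of g exactly.

E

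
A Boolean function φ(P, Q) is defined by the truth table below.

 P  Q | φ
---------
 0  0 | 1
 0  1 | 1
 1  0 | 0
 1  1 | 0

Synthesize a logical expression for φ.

Collect the rows where φ=1 — (0,0), (0,1) — and write one minterm per row: ¬P·¬Q, ¬P·Q. Their union (logical OR) reproduces the table exactly.

φ(P, Q) = (~P & ~Q) | (~P & Q)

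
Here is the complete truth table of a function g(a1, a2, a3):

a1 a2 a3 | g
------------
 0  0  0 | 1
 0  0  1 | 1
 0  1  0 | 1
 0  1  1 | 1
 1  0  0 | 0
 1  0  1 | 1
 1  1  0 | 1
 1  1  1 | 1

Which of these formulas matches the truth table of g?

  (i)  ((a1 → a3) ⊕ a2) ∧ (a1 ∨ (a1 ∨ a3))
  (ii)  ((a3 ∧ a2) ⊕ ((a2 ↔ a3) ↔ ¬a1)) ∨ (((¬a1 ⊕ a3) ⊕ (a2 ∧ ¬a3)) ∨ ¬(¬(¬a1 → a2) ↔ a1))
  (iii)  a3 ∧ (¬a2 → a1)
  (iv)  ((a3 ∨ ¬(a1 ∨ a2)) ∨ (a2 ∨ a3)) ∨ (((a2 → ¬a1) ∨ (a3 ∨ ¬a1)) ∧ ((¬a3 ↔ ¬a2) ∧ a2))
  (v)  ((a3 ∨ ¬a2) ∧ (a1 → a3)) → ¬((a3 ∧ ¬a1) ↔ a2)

(i): at (0,0,0) it gives 0, but g = 1 — eliminated.
(ii): at (0,1,0) it gives 0, but g = 1 — eliminated.
(iii): at (0,0,0) it gives 0, but g = 1 — eliminated.
(v): at (0,0,0) it gives 0, but g = 1 — eliminated.
That leaves (iv). Evaluating it on every row reproduces the table of g exactly.

iv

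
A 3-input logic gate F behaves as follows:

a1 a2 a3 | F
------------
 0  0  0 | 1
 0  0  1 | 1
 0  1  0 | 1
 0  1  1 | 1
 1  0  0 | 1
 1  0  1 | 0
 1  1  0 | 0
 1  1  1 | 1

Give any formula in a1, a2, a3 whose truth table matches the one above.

F(a1, a2, a3) = not (((a1 and not a2) and a3) or ((a1 and a2) and not a3))

F is 0 on only 2 rows — (1,0,1), (1,1,0). Writing each as a minterm (a1·¬a2·a3, a1·a2·¬a3) and OR-ing them characterizes exactly where F=0, so F is the negation of that disjunction.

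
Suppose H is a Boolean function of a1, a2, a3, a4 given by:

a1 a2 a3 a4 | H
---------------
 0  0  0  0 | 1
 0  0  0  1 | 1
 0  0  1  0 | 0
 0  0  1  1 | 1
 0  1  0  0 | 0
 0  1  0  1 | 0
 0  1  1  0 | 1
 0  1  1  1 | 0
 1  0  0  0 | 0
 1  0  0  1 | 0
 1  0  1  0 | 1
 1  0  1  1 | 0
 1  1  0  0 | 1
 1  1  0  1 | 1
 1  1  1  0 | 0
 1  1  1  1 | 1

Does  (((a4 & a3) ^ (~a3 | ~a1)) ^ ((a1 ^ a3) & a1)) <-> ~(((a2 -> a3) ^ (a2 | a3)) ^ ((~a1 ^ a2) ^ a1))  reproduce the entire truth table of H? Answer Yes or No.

Evaluate (((a4 & a3) ^ (~a3 | ~a1)) ^ ((a1 ^ a3) & a1)) <-> ~(((a2 -> a3) ^ (a2 | a3)) ^ ((~a1 ^ a2) ^ a1)) on each row and compare to H:
  a1=0, a2=0, a3=0, a4=0: formula gives 1, H = 1 ✓
  a1=0, a2=0, a3=0, a4=1: formula gives 1, H = 1 ✓
  a1=0, a2=0, a3=1, a4=0: formula gives 0, H = 0 ✓
  a1=0, a2=0, a3=1, a4=1: formula gives 1, H = 1 ✓
  … (the remaining 12 rows also agree.)
All 16 rows match — the expression computes H exactly.

Yes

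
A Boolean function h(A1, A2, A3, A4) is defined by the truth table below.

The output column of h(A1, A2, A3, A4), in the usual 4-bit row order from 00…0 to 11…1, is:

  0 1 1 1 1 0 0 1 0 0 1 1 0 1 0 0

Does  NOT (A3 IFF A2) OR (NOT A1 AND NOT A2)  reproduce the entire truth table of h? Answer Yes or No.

Check the formula against h row by row:
  A1=0, A2=0, A3=0, A4=0: formula gives 1, but h = 0 ✗
Row (0,0,0,0) is a counterexample, so the formula is not equivalent to h.

No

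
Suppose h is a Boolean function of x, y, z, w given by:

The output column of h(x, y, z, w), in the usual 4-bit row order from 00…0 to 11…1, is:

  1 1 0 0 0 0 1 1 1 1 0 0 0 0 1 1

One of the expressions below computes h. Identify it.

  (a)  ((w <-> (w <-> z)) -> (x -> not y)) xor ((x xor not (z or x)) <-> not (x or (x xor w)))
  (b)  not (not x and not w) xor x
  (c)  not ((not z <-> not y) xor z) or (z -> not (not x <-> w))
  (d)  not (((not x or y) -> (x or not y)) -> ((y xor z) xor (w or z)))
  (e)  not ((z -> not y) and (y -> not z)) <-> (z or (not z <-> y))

e

(a) disagrees with h on (0,0,0,0) (formula → 0, table → 1); rule it out.
(b) disagrees with h on (0,0,0,0) (formula → 0, table → 1); rule it out.
(c) disagrees with h on (0,0,1,0) (formula → 1, table → 0); rule it out.
(d) disagrees with h on (0,0,0,1) (formula → 0, table → 1); rule it out.
That leaves (e). Evaluating it on every row reproduces the table of h exactly.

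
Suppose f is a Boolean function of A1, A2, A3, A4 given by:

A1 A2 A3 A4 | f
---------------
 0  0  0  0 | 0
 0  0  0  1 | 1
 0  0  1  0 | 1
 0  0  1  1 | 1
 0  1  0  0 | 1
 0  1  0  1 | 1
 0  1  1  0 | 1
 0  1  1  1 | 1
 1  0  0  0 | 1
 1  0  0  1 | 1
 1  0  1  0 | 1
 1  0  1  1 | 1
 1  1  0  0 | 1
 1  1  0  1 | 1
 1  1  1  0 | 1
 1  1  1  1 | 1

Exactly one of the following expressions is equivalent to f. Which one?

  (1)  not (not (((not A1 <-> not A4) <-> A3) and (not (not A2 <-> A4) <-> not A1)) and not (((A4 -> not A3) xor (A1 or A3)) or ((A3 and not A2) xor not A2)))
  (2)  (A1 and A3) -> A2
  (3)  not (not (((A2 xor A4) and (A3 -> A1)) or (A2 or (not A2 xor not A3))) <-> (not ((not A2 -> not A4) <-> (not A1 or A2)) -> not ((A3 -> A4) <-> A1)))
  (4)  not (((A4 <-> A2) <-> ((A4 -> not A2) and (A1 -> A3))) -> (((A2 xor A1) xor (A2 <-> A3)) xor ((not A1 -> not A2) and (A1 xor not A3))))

3

(1) fails at (0,0,0,0): the formula yields 1, f is 0.
(2) fails at (0,0,0,0): the formula yields 1, f is 0.
(4) fails at (0,0,0,0): the formula yields 1, f is 0.
That leaves (3). Evaluating it on every row reproduces the table of f exactly.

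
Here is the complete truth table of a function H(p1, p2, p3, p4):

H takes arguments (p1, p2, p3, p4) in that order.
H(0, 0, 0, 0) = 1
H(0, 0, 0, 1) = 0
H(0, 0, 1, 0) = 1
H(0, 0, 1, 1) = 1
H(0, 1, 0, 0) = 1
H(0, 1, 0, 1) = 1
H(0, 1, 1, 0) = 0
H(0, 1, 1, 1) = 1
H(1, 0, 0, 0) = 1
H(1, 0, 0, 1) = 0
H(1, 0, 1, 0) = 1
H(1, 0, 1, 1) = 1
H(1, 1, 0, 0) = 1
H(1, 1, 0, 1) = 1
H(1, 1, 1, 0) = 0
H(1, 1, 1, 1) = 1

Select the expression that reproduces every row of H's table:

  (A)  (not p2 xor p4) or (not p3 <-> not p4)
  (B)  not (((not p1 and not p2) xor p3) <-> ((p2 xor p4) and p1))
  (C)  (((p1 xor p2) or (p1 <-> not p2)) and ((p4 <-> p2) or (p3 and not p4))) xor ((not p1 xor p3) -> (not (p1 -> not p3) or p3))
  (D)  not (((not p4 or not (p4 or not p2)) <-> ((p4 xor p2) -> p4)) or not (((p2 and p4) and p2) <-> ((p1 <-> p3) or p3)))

A

(B) disagrees with H on (0,0,0,1) (formula → 1, table → 0); rule it out.
(C) disagrees with H on (0,0,0,0) (formula → 0, table → 1); rule it out.
(D) disagrees with H on (0,0,0,0) (formula → 0, table → 1); rule it out.
That leaves (A). Evaluating it on every row reproduces the table of H exactly.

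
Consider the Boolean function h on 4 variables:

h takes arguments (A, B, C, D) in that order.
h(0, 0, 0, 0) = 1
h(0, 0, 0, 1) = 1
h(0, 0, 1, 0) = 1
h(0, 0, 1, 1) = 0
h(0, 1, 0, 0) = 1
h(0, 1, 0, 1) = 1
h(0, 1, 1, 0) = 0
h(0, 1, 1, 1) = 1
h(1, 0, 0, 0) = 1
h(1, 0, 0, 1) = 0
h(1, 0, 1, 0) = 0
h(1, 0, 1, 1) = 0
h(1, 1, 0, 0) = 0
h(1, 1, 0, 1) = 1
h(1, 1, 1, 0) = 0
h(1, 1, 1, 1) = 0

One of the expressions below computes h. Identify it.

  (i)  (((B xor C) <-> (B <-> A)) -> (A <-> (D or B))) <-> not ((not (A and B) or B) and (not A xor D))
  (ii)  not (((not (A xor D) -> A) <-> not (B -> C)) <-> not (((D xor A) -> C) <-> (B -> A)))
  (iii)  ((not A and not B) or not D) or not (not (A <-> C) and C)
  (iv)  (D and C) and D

ii

(i) fails at (0,0,0,0): the formula yields 0, h is 1.
(iii) fails at (0,0,1,1): the formula yields 1, h is 0.
(iv) fails at (0,0,0,0): the formula yields 0, h is 1.
Only (ii) survives; checking it on all 16 rows confirms it matches h.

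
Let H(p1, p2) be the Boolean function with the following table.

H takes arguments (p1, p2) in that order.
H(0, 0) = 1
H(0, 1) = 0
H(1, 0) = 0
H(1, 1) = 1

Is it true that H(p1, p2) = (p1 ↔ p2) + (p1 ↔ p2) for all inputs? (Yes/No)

Yes

Test each input against both H and the formula:
  p1=0, p2=0: formula gives 1, H = 1 ✓
  p1=0, p2=1: formula gives 0, H = 0 ✓
  p1=1, p2=0: formula gives 0, H = 0 ✓
  p1=1, p2=1: formula gives 1, H = 1 ✓
All 4 rows match — the expression computes H exactly.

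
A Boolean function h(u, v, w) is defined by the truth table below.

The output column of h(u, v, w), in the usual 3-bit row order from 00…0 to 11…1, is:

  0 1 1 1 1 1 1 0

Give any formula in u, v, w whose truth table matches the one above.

h is 0 on only 2 rows — (0,0,0), (1,1,1). Writing each as a minterm (¬u·¬v·¬w, u·v·w) and OR-ing them characterizes exactly where h=0, so h is the negation of that disjunction.

h(u, v, w) = NOT (((NOT u AND NOT v) AND NOT w) OR ((u AND v) AND w))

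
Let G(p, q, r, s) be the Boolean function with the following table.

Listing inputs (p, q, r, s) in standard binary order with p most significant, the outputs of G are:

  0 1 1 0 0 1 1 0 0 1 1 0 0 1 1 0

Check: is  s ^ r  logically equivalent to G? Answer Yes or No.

Check the formula against G row by row:
  p=0, q=0, r=0, s=0: formula gives 0, G = 0 ✓
  p=0, q=0, r=0, s=1: formula gives 1, G = 1 ✓
  p=0, q=0, r=1, s=0: formula gives 1, G = 1 ✓
  p=0, q=0, r=1, s=1: formula gives 0, G = 0 ✓
  …and likewise for the remaining 12 rows.
All 16 rows match — the expression computes G exactly.

Yes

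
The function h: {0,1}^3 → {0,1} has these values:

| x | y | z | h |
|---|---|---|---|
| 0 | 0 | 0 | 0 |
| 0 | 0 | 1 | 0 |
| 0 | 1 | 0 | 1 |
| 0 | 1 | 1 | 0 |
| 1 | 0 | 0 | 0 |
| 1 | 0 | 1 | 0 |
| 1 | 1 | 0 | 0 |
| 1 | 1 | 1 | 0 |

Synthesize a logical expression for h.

h is 1 on exactly one input, (0,1,0), whose minterm is ¬x·y·¬z. So h is just that conjunction.

h(x, y, z) = (NOT x AND y) AND NOT z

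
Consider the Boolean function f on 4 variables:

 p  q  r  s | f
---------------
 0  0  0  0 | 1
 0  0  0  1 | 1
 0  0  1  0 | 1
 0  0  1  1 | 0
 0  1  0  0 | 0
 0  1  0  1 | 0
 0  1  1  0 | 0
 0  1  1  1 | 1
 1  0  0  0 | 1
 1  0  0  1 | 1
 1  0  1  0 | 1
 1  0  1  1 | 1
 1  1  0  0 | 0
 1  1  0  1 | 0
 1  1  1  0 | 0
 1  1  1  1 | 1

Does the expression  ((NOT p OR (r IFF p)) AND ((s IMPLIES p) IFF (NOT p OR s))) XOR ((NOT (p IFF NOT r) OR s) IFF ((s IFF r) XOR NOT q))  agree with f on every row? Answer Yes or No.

No

Check the formula against f row by row:
  p=0, q=0, r=0, s=0: formula gives 1, f = 1 ✓
  p=0, q=0, r=0, s=1: formula gives 1, f = 1 ✓
  p=0, q=0, r=1, s=0: formula gives 1, f = 1 ✓
  p=0, q=0, r=1, s=1: formula gives 0, f = 0 ✓
  …
  p=1, q=1, r=1, s=1: formula gives 0, but f = 1 ✗
A single disagreement suffices: at (1,1,1,1) they differ, so the formula does not compute f.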